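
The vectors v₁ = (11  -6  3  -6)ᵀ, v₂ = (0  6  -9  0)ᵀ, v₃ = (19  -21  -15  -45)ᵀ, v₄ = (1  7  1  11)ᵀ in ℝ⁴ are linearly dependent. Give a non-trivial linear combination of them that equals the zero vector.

2v₁ + 2v₂ - v₃ - 3v₄ = 0

Set up α₁v₁ + … + α₄v₄ = 0 and solve the homogeneous system.
The free variable yields coefficients (2, 2, -1, -3) (any nonzero multiple also works).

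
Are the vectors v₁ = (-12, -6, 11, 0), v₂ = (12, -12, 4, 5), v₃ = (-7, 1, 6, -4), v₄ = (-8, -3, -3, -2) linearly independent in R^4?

linearly independent

Place the vectors as rows of a 4×4 matrix and reduce to echelon form.
The reduction yields 4 nonzero rows, so the rank is 4.
Since rank = 4 (the number of vectors), the set is linearly independent.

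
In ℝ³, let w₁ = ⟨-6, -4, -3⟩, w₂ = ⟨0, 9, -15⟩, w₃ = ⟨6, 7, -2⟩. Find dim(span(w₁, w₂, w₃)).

2

Form the matrix with w₁, w₂, w₃ as columns and reduce.
There are 2 pivot columns, so rank = 2.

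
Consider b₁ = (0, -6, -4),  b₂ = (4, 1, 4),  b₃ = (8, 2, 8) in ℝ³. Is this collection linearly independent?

linearly dependent

One vector is a scalar multiple of another, so the set is dependent.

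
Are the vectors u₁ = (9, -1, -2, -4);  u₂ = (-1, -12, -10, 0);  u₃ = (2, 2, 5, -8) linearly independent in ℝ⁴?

Place the vectors as rows of a 3×4 matrix and reduce to echelon form.
The reduction yields 3 nonzero rows, so the rank is 3.
Since rank = 3 (the number of vectors), the set is linearly independent.

linearly independent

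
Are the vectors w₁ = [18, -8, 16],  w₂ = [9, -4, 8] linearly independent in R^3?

linearly dependent

One vector is a scalar multiple of another, so the set is dependent.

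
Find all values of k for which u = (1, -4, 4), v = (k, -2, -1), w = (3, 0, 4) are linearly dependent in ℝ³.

k = -7/4

The vectors are dependent exactly when the determinant of the matrix with rows u, v, w vanishes.
Cofactor expansion gives det = 16*k + 28.
This vanishes exactly when k = -7/4.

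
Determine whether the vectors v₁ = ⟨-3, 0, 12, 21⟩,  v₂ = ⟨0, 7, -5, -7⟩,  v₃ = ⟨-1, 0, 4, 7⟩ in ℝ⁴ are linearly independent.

linearly dependent

One vector is a scalar multiple of another, so the set is dependent.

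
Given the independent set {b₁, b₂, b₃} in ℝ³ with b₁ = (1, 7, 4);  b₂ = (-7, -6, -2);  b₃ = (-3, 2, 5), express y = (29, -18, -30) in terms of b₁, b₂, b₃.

y = -4b₁ - 3b₂ - 4b₃

Set up the augmented matrix [b₁ | b₂ | b₃ | y] and row-reduce.
Row-reducing the augmented matrix gives the unique coefficients (c₁, c₂, c₃) = (-4, -3, -4).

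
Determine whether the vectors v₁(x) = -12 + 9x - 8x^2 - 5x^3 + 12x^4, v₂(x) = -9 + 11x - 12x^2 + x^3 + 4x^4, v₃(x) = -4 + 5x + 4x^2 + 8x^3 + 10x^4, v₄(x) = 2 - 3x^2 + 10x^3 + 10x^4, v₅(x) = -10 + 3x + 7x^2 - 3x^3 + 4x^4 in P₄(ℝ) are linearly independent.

Take coordinates with respect to the standard basis {1, x, …, x^4}.
Row-reduce the matrix whose columns are v₁, v₂, v₃, v₄, v₅.
The reduction yields 5 nonzero rows, so the rank is 5.
Since rank = 5 (the number of vectors), the set is linearly independent.

linearly independent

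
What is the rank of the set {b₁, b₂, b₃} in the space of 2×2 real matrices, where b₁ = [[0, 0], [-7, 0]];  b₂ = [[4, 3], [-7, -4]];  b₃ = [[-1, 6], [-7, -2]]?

rank 3

Pass to coordinate vectors with respect to the basis {E₁₁, E₁₂, E₂₁, E₂₂}.
Row-reduce the 3×4 matrix with these as rows.
Exactly 3 pivots survive; hence the rank is 3.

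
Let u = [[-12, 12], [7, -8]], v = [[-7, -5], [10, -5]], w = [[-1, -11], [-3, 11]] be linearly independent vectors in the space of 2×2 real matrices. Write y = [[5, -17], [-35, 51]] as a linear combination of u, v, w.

Identify each element with its coordinate vector in ℝ⁴ via {E₁₁, E₁₂, E₂₁, E₂₂}.
Write y = α₁u + … + α₃w and equate components.
Row-reducing the augmented matrix gives the unique coefficients (α₁, α₂, α₃) = (1, -3, 4).

y = u - 3v + 4w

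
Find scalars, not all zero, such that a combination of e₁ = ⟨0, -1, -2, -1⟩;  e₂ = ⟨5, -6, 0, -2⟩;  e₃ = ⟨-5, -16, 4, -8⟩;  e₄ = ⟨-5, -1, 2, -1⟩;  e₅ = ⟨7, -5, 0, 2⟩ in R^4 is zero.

Solve the homogeneous system with e₁, e₂, e₃, e₄, e₅ as columns by row-reducing the coefficient matrix.
A generator of the null space is (1, 2, -1, 3, 0).

e₁ + 2e₂ - e₃ + 3e₄ = 0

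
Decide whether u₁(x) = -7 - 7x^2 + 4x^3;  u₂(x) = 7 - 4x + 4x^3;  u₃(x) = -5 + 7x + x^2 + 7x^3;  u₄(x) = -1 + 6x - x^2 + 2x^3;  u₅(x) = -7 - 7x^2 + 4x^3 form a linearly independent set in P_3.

linearly dependent

Take coordinates with respect to the standard basis {1, x, …, x^3}.
There are 5 vectors in a 4-dimensional space, so they cannot be linearly independent.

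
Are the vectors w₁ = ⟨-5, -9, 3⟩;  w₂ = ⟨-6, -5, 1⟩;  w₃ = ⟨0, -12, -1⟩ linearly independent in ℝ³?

Form the 3×3 matrix with these as columns; its determinant is 185.
A nonzero determinant means the columns are linearly independent.

linearly independent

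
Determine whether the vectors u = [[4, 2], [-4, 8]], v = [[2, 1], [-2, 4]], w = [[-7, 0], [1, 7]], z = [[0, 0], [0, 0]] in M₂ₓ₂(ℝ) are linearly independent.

Take coordinates with respect to the standard basis {E₁₁, E₁₂, E₂₁, E₂₂}.
One of the vectors is the zero vector, so the set is linearly dependent.

linearly dependent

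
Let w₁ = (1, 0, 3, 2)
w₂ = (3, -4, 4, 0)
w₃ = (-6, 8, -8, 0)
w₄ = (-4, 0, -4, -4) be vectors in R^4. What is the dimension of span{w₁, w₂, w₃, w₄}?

3

Form the matrix with w₁, w₂, w₃, w₄ as columns and reduce.
The echelon form has 3 nonzero rows, so the rank is 3.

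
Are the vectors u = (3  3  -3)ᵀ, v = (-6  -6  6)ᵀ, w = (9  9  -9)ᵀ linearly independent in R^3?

linearly dependent

Place the vectors as rows of a 3×3 matrix and reduce to echelon form.
The reduction yields 1 nonzero row, so the rank is 1.
Since rank 1 < 3, the set is linearly dependent.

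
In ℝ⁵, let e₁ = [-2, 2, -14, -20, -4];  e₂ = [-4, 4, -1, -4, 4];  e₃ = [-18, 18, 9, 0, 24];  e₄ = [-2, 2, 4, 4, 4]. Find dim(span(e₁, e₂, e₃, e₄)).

Apply Gaussian elimination to the matrix whose rows are e₁, e₂, e₃, e₄.
Exactly 2 pivots survive; hence the rank is 2.

2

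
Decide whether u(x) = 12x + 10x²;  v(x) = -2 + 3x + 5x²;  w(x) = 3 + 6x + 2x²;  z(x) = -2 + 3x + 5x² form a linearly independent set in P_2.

Take coordinates with respect to the standard basis {1, x, x²}.
There are 4 vectors in a 3-dimensional space, so they cannot be linearly independent.

linearly dependent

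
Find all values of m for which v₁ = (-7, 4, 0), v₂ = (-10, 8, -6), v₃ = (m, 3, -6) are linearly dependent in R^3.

The vectors are dependent exactly when the determinant of the matrix with rows v₁, v₂, v₃ vanishes.
Cofactor expansion gives det = -24*m - 30.
Solving -24*m - 30 = 0 yields m = -5/4.

m = -5/4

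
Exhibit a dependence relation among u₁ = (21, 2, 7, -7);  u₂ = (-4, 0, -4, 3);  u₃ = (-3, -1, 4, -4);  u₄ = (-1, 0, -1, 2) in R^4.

u₁ + 3u₂ + 2u₃ + 3u₄ = 0

Row-reduce the matrix with u₁, u₂, u₃, u₄ as columns; the null space gives the coefficients.
A generator of the null space is (1, 3, 2, 3).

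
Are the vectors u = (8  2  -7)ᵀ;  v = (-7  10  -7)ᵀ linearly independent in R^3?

linearly independent

Row-reduce the matrix whose columns are u, v.
The reduction yields 2 nonzero rows, so the rank is 2.
Since rank = 2 (the number of vectors), the set is linearly independent.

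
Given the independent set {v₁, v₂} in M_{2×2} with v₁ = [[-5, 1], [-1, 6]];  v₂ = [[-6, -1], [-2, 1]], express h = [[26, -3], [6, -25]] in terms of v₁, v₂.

h = -4v₁ - v₂

Identify each element with its coordinate vector in ℝ⁴ via {E₁₁, E₁₂, E₂₁, E₂₂}.
Solve the system with v₁, v₂ as columns and h as the right-hand side.
Back-substitution yields (c₁, c₂) = (-4, -1).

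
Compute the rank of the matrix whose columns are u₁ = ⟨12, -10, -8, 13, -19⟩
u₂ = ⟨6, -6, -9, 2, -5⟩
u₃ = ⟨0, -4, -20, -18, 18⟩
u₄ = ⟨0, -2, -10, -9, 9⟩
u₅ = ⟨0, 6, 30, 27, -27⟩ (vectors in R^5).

Form the matrix with u₁, u₂, u₃, u₄, u₅ as columns and reduce.
Exactly 2 pivots survive; hence the rank is 2.

rank 2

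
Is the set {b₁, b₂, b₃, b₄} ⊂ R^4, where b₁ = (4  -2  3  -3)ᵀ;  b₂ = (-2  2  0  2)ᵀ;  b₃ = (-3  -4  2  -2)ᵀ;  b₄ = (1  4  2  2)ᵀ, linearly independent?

Form the 4×4 matrix with these as columns; its determinant is -8.
A nonzero determinant means the columns are linearly independent.

linearly independent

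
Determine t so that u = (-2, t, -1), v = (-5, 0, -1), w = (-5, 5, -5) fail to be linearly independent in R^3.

t = 3/4

Place the vectors as rows of a 3×3 matrix; dependence ⇔ determinant zero.
Expanding, det = 15 - 20*t.
This vanishes exactly when t = 3/4.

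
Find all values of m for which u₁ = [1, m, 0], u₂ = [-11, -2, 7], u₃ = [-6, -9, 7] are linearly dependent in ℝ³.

Place the vectors as rows of a 3×3 matrix; dependence ⇔ determinant zero.
The determinant works out to 35*m + 49.
Setting this to zero gives m = -7/5.

m = -7/5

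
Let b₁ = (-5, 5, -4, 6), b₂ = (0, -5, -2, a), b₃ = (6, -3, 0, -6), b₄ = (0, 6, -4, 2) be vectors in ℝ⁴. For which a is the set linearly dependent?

Dependence holds iff the 4×4 matrix [b₁ b₂ b₃ b₄] is singular.
The determinant works out to -84*a - 108.
Setting this to zero gives a = -9/7.

a = -9/7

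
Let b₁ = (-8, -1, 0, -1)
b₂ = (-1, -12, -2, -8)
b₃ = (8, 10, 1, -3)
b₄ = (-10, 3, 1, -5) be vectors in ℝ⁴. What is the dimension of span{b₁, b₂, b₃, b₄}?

Row-reduce the 4×4 matrix with these as rows.
There are 4 pivot columns, so rank = 4.

dim = 4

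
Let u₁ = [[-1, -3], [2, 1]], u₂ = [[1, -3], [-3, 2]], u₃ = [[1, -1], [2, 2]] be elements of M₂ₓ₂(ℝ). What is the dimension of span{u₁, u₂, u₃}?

Pass to coordinate vectors with respect to the basis {E₁₁, E₁₂, E₂₁, E₂₂}.
Row-reduce the 3×4 matrix with these as rows.
Exactly 3 pivots survive; hence the rank is 3.

dim = 3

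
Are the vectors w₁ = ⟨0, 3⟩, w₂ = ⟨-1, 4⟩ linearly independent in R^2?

Form the 2×2 matrix with these as columns; its determinant is 3.
A nonzero determinant means the columns are linearly independent.

linearly independent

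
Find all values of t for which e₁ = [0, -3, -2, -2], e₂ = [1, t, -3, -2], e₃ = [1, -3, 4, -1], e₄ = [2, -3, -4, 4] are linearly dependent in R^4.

t = -13/2

The set is linearly dependent precisely when det[e₁; e₂; e₃; e₄] = 0.
Cofactor expansion gives det = 36*t + 234.
Setting this to zero gives t = -13/2.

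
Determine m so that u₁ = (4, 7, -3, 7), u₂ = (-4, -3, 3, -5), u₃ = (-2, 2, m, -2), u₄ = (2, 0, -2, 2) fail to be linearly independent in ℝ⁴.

The vectors are dependent exactly when the determinant of the matrix with rows u₁, u₂, u₃, u₄ vanishes.
The determinant works out to 4*m - 16.
Solving 4*m - 16 = 0 yields m = 4.

m = 4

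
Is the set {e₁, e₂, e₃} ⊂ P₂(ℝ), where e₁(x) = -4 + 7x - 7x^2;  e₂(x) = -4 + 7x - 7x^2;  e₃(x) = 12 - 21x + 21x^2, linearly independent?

Take coordinates with respect to the standard basis {1, x, x^2}.
One vector is a scalar multiple of another, so the set is dependent.

linearly dependent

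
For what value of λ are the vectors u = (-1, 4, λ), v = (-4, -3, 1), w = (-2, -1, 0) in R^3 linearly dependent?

Dependence holds iff the 3×3 matrix [u v w] is singular.
Expanding, det = -2*λ - 9.
Solving -2*λ - 9 = 0 yields λ = -9/2.

λ = -9/2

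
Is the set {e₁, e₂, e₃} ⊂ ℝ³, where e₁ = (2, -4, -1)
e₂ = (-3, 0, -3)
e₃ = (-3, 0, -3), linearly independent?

linearly dependent

Two of the vectors are equal, giving an immediate dependence.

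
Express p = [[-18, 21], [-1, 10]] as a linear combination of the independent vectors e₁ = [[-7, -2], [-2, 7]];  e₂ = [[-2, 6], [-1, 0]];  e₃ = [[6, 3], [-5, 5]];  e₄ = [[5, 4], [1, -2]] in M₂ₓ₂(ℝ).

Work in coordinates with respect to the standard basis {E₁₁, E₁₂, E₂₁, E₂₂}.
Set up the augmented matrix [e₁ | e₂ | e₃ | e₄ | p] and row-reduce.
Back-substitution yields (c₁, …, c₄) = (3, 3, -1, 3).

p = 3e₁ + 3e₂ - e₃ + 3e₄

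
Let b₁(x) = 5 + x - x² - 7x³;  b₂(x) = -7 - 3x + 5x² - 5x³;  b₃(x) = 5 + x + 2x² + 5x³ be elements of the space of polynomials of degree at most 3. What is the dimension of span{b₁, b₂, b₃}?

Pass to coordinate vectors with respect to the basis {1, x, …, x³}.
Apply Gaussian elimination to the matrix whose rows are b₁, b₂, b₃.
The echelon form has 3 nonzero rows, so the rank is 3.

3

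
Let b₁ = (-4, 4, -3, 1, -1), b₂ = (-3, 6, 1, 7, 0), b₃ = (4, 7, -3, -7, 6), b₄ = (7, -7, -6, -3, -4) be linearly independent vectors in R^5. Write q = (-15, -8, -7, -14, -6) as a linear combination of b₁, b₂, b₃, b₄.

Set up the augmented matrix [b₁ | b₂ | b₃ | b₄ | q] and row-reduce.
The system has the unique solution (a₁, …, a₄) = (4, -4, -1, -1).

q = 4b₁ - 4b₂ - b₃ - b₄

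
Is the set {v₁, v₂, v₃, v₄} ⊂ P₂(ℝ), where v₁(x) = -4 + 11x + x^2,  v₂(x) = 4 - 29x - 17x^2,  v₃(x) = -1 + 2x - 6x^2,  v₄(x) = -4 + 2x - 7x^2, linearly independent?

Take coordinates with respect to the standard basis {1, x, x^2}.
There are 4 vectors in a 3-dimensional space, so they cannot be linearly independent.

linearly dependent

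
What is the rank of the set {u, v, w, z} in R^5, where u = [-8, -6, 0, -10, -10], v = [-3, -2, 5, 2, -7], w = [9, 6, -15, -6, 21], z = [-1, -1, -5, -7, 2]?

Form the matrix with u, v, w, z as columns and reduce.
Reduction leaves 2 leading entries, giving rank 2.

rank 2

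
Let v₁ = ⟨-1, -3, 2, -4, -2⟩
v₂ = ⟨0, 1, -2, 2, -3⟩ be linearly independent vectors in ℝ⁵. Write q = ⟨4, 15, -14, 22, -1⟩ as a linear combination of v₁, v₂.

q = -4v₁ + 3v₂

Solve the system with v₁, v₂ as columns and q as the right-hand side.
Row-reducing the augmented matrix gives the unique coefficients (c₁, c₂) = (-4, 3).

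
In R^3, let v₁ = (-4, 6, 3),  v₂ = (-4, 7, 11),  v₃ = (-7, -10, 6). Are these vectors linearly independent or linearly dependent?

linearly independent

The matrix [v₁|v₂|v₃] has determinant -659.
A nonzero determinant means the columns are linearly independent.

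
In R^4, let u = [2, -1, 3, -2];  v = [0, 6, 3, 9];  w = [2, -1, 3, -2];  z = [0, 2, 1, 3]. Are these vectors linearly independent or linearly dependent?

linearly dependent

Two of the vectors are equal, giving an immediate dependence.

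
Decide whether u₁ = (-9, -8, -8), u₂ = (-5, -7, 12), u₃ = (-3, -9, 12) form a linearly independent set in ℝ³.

Form the 3×3 matrix with these as columns; its determinant is -600.
A nonzero determinant means the columns are linearly independent.

linearly independent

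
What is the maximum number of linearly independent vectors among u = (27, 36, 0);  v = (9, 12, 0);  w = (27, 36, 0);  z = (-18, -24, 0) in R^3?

1

Row-reduce the 4×3 matrix with these as rows.
Reduction leaves 1 leading entry, giving rank 1.
(With 4 elements in a 3-dimensional space the rank is at most 3.)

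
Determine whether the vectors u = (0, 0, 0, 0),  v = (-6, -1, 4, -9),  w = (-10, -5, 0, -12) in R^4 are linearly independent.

One of the vectors is the zero vector, so the set is linearly dependent.

linearly dependent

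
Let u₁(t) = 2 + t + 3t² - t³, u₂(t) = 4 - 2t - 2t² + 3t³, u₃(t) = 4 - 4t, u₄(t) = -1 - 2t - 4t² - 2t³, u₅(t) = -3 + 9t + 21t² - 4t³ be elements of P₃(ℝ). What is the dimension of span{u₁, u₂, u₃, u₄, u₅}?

Represent each element by its coordinate vector in ℝ⁴.
Put the 4×5 matrix [u₁|u₂|u₃|u₄|u₅] into echelon form.
Reduction leaves 4 leading entries, giving rank 4.
(With 5 elements in a 4-dimensional space the rank is at most 4.)

dim = 4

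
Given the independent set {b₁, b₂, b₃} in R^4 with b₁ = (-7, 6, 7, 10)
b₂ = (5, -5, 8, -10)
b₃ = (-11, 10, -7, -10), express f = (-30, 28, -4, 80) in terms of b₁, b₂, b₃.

f = 3b₁ - 4b₂ - b₃

Solve the system with b₁, b₂, b₃ as columns and f as the right-hand side.
Back-substitution yields (a₁, a₂, a₃) = (3, -4, -1).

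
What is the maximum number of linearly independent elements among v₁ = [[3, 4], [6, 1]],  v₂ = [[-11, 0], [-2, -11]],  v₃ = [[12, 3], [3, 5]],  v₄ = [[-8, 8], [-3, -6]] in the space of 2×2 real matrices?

Use coordinates relative to {E₁₁, E₁₂, E₂₁, E₂₂}.
Apply Gaussian elimination to the matrix whose rows are v₁, v₂, v₃, v₄.
Reduction leaves 4 leading entries, giving rank 4.

4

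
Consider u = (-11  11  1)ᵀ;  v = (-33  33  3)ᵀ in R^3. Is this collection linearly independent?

linearly dependent

One vector is a scalar multiple of another, so the set is dependent.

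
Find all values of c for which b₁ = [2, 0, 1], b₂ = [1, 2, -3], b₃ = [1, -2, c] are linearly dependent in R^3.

Place the vectors as rows of a 3×3 matrix; dependence ⇔ determinant zero.
Expanding, det = 4*c - 16.
This vanishes exactly when c = 4.

c = 4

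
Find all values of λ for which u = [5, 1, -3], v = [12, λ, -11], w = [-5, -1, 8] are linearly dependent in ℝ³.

λ = 12/5

Place the vectors as rows of a 3×3 matrix; dependence ⇔ determinant zero.
Expanding, det = 25*λ - 60.
This vanishes exactly when λ = 12/5.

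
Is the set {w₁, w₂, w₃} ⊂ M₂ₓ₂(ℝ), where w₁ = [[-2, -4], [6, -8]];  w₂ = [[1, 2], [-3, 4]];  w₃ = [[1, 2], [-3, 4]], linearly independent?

linearly dependent

Write each element as a coordinate vector in ℝ⁴ using {E₁₁, E₁₂, E₂₁, E₂₂}.
Row-reduce the matrix whose columns are w₁, w₂, w₃.
The reduction yields 1 nonzero row, so the rank is 1.
Since rank 1 < 3, the set is linearly dependent.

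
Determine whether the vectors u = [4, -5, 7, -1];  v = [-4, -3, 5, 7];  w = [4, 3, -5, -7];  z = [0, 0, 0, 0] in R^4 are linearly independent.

One of the vectors is the zero vector, so the set is linearly dependent.

linearly dependent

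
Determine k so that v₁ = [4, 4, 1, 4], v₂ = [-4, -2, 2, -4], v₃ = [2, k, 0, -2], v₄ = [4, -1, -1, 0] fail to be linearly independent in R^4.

Dependence holds iff the 4×4 matrix [v₁ v₂ v₃ v₄] is singular.
Cofactor expansion gives det = 48*k + 96.
Setting this to zero gives k = -2.

k = -2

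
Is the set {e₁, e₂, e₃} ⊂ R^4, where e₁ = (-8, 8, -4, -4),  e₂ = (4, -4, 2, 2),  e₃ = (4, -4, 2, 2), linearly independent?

Place the vectors as rows of a 3×4 matrix and reduce to echelon form.
The reduction yields 1 nonzero row, so the rank is 1.
Since rank 1 < 3, the set is linearly dependent.
Indeed e₁ + 2e₂ = 0.

linearly dependent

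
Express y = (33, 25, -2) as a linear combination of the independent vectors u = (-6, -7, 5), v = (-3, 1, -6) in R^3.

y = -4u - 3v

Set up the augmented matrix [u | v | y] and row-reduce.
Back-substitution yields (a₁, a₂) = (-4, -3).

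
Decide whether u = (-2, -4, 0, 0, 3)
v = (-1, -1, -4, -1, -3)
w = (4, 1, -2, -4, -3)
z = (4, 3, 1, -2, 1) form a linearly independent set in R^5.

linearly independent

Place the vectors as rows of a 4×5 matrix and reduce to echelon form.
The reduction yields 4 nonzero rows, so the rank is 4.
Since rank = 4 (the number of vectors), the set is linearly independent.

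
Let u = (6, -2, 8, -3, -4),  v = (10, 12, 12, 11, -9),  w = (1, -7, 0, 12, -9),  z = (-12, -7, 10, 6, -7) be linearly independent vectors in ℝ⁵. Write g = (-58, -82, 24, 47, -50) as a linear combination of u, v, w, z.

Since u, v, w, z are independent, the coefficients expressing g are uniquely determined by a linear system.
Row-reducing the augmented matrix gives the unique coefficients (α₁, …, α₄) = (1, -2, 4, 4).

g = u - 2v + 4w + 4z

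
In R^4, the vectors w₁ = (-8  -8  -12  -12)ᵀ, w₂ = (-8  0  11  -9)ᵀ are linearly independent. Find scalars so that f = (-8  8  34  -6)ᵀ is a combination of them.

f = -w₁ + 2w₂

Write f = a₁w₁ + a₂w₂ and equate components.
The system has the unique solution (a₁, a₂) = (-1, 2).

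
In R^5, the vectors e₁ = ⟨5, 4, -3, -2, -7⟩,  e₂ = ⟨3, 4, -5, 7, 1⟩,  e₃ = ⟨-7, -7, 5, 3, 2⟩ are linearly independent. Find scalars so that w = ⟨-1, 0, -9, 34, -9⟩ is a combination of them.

w = 3e₁ + 4e₂ + 4e₃

Set up the augmented matrix [e₁ | e₂ | e₃ | w] and row-reduce.
Back-substitution yields (c₁, c₂, c₃) = (3, 4, 4).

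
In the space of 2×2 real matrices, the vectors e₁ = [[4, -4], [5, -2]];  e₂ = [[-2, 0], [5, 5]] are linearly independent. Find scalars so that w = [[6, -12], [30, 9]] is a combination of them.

w = 3e₁ + 3e₂

Identify each element with its coordinate vector in ℝ⁴ via {E₁₁, E₁₂, E₂₁, E₂₂}.
Since e₁, e₂ are independent, the coefficients expressing w are uniquely determined by a linear system.
Back-substitution yields (α₁, α₂) = (3, 3).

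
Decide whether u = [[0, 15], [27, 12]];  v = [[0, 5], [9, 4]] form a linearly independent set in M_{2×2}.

linearly dependent

Take coordinates with respect to the standard basis {E₁₁, E₁₂, E₂₁, E₂₂}.
Place the vectors as rows of a 2×4 matrix and reduce to echelon form.
The reduction yields 1 nonzero row, so the rank is 1.
Since rank 1 < 2, the set is linearly dependent.
Indeed u - 3v = 0.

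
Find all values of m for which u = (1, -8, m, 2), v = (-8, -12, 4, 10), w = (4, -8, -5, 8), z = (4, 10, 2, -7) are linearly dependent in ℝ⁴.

Dependence holds iff the 4×4 matrix [u v w z] is singular.
Cofactor expansion gives det = 192*m + 2448.
Setting this to zero gives m = -51/4.

m = -51/4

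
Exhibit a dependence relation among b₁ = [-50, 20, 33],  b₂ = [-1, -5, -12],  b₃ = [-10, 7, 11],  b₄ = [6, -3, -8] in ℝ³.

Write the vectors as columns of a matrix and find a nonzero vector in its null space.
The free variable yields coefficients (1, -2, -3, 3) (any nonzero multiple also works).

b₁ - 2b₂ - 3b₃ + 3b₄ = 0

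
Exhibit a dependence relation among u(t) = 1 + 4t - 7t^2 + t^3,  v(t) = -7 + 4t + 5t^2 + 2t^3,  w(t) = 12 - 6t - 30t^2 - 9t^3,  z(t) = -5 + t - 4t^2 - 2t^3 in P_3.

u - 3v - w + 2z = 0

Take coordinates with respect to {1, t, …, t^3}.
Set up α₁u + … + α₄z = 0 and solve the homogeneous system.
One solution (up to scaling) is (1, -3, -1, 2).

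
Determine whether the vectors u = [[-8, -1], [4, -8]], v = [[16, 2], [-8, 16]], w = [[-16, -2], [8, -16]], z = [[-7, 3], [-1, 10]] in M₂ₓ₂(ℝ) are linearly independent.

Take coordinates with respect to the standard basis {E₁₁, E₁₂, E₂₁, E₂₂}.
One vector is a scalar multiple of another, so the set is dependent.

linearly dependent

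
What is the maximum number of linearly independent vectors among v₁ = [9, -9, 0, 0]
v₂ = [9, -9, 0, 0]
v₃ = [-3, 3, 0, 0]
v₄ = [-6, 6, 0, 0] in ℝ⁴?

1

Apply Gaussian elimination to the matrix whose rows are v₁, v₂, v₃, v₄.
There is 1 pivot column, so rank = 1.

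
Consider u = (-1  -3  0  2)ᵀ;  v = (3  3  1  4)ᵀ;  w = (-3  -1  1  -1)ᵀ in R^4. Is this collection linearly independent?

linearly independent

Place the vectors as rows of a 3×4 matrix and reduce to echelon form.
The reduction yields 3 nonzero rows, so the rank is 3.
Since rank = 3 (the number of vectors), the set is linearly independent.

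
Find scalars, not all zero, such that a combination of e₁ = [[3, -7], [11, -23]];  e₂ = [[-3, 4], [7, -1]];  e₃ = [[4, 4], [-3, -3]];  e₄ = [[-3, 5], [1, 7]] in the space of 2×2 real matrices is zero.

Take coordinates with respect to {E₁₁, E₁₂, E₂₁, E₂₂}.
Row-reduce the matrix with e₁, e₂, e₃, e₄ as columns; the null space gives the coefficients.
One solution (up to scaling) is (1, -2, 0, 3).

e₁ - 2e₂ + 3e₄ = 0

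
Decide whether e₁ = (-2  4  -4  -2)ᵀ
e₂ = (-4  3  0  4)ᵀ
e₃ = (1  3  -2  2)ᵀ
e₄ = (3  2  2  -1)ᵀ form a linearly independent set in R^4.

linearly independent

The matrix [e₁|e₂|e₃|e₄] has determinant -440.
A nonzero determinant means the columns are linearly independent.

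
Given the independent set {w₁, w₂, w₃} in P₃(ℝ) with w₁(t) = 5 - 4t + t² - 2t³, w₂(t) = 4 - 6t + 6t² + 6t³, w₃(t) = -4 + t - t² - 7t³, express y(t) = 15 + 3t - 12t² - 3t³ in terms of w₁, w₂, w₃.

y = 3w₁ - 3w₂ - 3w₃

Take coordinate vectors relative to {1, t, …, t³}.
Set up the augmented matrix [w₁ | w₂ | w₃ | y] and row-reduce.
The system has the unique solution (a₁, a₂, a₃) = (3, -3, -3).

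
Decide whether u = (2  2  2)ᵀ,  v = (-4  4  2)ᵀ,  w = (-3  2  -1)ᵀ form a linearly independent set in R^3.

linearly independent

The matrix [u|v|w] has determinant -28.
A nonzero determinant means the columns are linearly independent.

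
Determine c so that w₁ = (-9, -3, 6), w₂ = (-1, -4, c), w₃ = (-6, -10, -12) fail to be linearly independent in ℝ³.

Dependence holds iff the 3×3 matrix [w₁ w₂ w₃] is singular.
The determinant works out to -72*c - 480.
Solving -72*c - 480 = 0 yields c = -20/3.

c = -20/3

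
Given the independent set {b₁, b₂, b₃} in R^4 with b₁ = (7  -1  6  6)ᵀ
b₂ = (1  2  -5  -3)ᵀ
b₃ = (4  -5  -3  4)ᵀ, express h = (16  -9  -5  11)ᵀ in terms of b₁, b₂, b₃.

Set up the augmented matrix [b₁ | b₂ | b₃ | h] and row-reduce.
Back-substitution yields (c₁, c₂, c₃) = (1, 1, 2).

h = b₁ + b₂ + 2b₃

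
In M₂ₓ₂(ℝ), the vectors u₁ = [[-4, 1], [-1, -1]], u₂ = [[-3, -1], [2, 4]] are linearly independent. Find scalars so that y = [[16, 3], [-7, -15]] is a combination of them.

Take coordinate vectors relative to {E₁₁, E₁₂, E₂₁, E₂₂}.
Set up the augmented matrix [u₁ | u₂ | y] and row-reduce.
Back-substitution yields (c₁, c₂) = (-1, -4).

y = -u₁ - 4u₂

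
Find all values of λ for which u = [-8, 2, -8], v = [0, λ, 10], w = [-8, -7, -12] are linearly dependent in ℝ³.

λ = 45/2

The set is linearly dependent precisely when det[u; v; w] = 0.
Expanding, det = 32*λ - 720.
Setting this to zero gives λ = 45/2.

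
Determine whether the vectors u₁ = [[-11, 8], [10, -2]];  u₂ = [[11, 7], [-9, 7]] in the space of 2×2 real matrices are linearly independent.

linearly independent

Write each element as a coordinate vector in ℝ⁴ using {E₁₁, E₁₂, E₂₁, E₂₂}.
Place the vectors as rows of a 2×4 matrix and reduce to echelon form.
The reduction yields 2 nonzero rows, so the rank is 2.
Since rank = 2 (the number of vectors), the set is linearly independent.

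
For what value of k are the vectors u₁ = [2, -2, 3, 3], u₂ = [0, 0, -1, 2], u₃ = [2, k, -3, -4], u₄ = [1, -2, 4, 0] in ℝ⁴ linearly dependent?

k = 24/7

The set is linearly dependent precisely when det[u₁; u₂; u₃; u₄] = 0.
Expanding, det = 7*k - 24.
This vanishes exactly when k = 24/7.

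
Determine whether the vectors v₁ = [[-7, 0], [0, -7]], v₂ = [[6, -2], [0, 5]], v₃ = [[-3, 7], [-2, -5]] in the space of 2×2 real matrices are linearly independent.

linearly independent

Take coordinates with respect to the standard basis {E₁₁, E₁₂, E₂₁, E₂₂}.
Place the vectors as rows of a 3×4 matrix and reduce to echelon form.
The reduction yields 3 nonzero rows, so the rank is 3.
Since rank = 3 (the number of vectors), the set is linearly independent.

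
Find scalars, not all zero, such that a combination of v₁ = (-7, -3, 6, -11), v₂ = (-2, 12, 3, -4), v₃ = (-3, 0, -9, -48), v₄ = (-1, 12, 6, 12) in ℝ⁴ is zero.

Solve the homogeneous system with v₁, v₂, v₃, v₄ as columns by row-reducing the coefficient matrix.
The free variable yields coefficients (0, 3, -1, -3) (any nonzero multiple also works).

3v₂ - v₃ - 3v₄ = 0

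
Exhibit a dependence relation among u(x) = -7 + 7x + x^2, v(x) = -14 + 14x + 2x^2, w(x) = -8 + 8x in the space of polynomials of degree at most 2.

2u - v = 0

Write each element as a vector in ℝ³ using {1, x, x^2}.
Solve the homogeneous system with u, v, w as columns by row-reducing the coefficient matrix.
The free variable yields coefficients (2, -1, 0) (any nonzero multiple also works).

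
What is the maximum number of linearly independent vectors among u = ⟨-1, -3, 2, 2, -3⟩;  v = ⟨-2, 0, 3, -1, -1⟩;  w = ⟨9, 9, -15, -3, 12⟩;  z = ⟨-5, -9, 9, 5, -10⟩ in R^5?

2

Row-reduce the 4×5 matrix with these as rows.
Exactly 2 pivots survive; hence the rank is 2.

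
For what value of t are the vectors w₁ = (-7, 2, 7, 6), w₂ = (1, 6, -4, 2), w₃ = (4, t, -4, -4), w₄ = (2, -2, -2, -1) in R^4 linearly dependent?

The vectors are dependent exactly when the determinant of the matrix with rows w₁, w₂, w₃, w₄ vanishes.
Cofactor expansion gives det = -15*t.
Setting this to zero gives t = 0.

t = 0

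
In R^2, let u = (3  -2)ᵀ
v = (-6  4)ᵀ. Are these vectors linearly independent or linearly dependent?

The matrix [u|v] has determinant 0.
A zero determinant means the columns are linearly dependent.
Indeed 2u + v = 0.

linearly dependent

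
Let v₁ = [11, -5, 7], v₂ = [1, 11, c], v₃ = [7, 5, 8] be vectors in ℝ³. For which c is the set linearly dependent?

The set is linearly dependent precisely when det[v₁; v₂; v₃] = 0.
Cofactor expansion gives det = 504 - 90*c.
Solving 504 - 90*c = 0 yields c = 28/5.

c = 28/5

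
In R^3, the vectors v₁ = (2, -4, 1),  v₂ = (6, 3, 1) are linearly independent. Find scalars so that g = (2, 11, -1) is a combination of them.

g = -2v₁ + v₂

Set up the augmented matrix [v₁ | v₂ | g] and row-reduce.
The system has the unique solution (c₁, c₂) = (-2, 1).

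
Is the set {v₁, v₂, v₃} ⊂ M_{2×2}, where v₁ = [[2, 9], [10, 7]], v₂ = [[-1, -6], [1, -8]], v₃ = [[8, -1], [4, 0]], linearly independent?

linearly independent

Take coordinates with respect to the standard basis {E₁₁, E₁₂, E₂₁, E₂₂}.
Place the vectors as rows of a 3×4 matrix and reduce to echelon form.
The reduction yields 3 nonzero rows, so the rank is 3.
Since rank = 3 (the number of vectors), the set is linearly independent.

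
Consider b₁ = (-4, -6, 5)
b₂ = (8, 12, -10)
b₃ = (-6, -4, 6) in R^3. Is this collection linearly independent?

Row-reduce the matrix whose columns are b₁, b₂, b₃.
The reduction yields 2 nonzero rows, so the rank is 2.
Since rank 2 < 3, the set is linearly dependent.
Indeed 2b₁ + b₂ = 0.

linearly dependent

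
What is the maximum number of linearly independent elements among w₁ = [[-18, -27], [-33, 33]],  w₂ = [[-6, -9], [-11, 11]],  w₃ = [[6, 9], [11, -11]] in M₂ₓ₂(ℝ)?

1

Use coordinates relative to {E₁₁, E₁₂, E₂₁, E₂₂}.
Row-reduce the 3×4 matrix with these as rows.
Reduction leaves 1 leading entry, giving rank 1.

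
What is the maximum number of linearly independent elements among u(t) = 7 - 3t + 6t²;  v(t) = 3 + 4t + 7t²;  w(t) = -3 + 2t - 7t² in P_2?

3

Use coordinates relative to {1, t, t²}.
Put the 3×3 matrix [u|v|w] into echelon form.
There are 3 pivot columns, so rank = 3.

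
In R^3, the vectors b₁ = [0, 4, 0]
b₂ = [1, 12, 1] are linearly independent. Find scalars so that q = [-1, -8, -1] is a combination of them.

q = b₁ - b₂

Since b₁, b₂ are independent, the coefficients expressing q are uniquely determined by a linear system.
Back-substitution yields (a₁, a₂) = (1, -1).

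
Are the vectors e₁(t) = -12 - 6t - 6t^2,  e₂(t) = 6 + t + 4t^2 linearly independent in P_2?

linearly independent

Write each element as a coordinate vector in ℝ³ using {1, t, t^2}.
Place the vectors as rows of a 2×3 matrix and reduce to echelon form.
The reduction yields 2 nonzero rows, so the rank is 2.
Since rank = 2 (the number of vectors), the set is linearly independent.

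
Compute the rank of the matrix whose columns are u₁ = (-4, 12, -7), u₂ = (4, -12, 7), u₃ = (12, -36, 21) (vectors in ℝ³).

Apply Gaussian elimination to the matrix whose rows are u₁, u₂, u₃.
There is 1 pivot column, so rank = 1.

1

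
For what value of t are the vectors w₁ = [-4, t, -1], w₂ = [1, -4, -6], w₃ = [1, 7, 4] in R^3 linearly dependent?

t = -23/2

The set is linearly dependent precisely when det[w₁; w₂; w₃] = 0.
Expanding, det = -10*t - 115.
Solving -10*t - 115 = 0 yields t = -23/2.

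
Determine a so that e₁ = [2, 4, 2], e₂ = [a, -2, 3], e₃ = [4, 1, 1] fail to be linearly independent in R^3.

a = 27

Place the vectors as rows of a 3×3 matrix; dependence ⇔ determinant zero.
The determinant works out to 54 - 2*a.
Solving 54 - 2*a = 0 yields a = 27.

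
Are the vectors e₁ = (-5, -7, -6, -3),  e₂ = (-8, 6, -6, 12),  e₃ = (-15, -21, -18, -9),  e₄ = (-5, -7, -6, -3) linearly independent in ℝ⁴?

linearly dependent

Form the 4×4 matrix with these as columns; its determinant is 0.
A zero determinant means the columns are linearly dependent.
Indeed 3e₁ - e₃ = 0.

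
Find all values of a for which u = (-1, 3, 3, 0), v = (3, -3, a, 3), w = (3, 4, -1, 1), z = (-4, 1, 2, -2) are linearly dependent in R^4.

Dependence holds iff the 4×4 matrix [u v w z] is singular.
Cofactor expansion gives det = 27 - 15*a.
Solving 27 - 15*a = 0 yields a = 9/5.

a = 9/5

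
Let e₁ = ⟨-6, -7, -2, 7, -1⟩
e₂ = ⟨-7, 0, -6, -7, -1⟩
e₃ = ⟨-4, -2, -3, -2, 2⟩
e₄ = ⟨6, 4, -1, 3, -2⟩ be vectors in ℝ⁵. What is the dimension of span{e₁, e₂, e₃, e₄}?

Put the 5×4 matrix [e₁|e₂|e₃|e₄] into echelon form.
The echelon form has 4 nonzero rows, so the rank is 4.

4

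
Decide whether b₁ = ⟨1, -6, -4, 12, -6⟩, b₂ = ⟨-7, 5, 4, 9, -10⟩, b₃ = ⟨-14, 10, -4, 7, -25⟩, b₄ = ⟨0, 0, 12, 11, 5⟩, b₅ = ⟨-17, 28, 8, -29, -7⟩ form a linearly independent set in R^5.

linearly dependent

The matrix [b₁|b₂|b₃|b₄|b₅] has determinant 0.
A zero determinant means the columns are linearly dependent.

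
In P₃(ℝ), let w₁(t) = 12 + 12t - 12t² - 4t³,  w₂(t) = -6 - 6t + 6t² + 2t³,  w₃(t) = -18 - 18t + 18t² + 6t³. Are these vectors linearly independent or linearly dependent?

Take coordinates with respect to the standard basis {1, t, …, t³}.
Row-reduce the matrix whose columns are w₁, w₂, w₃.
The reduction yields 1 nonzero row, so the rank is 1.
Since rank 1 < 3, the set is linearly dependent.

linearly dependent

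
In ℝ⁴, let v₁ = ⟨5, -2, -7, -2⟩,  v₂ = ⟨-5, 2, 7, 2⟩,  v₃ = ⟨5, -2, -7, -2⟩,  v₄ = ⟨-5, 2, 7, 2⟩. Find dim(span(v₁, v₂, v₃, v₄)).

Apply Gaussian elimination to the matrix whose rows are v₁, v₂, v₃, v₄.
The echelon form has 1 nonzero row, so the rank is 1.

1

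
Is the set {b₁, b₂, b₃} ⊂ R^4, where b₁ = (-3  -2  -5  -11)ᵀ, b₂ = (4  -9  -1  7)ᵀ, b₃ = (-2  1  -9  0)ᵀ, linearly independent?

linearly independent

Row-reduce the matrix whose columns are b₁, b₂, b₃.
The reduction yields 3 nonzero rows, so the rank is 3.
Since rank = 3 (the number of vectors), the set is linearly independent.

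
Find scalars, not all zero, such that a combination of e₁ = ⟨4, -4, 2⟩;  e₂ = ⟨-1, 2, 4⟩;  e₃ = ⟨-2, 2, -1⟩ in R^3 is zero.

Row-reduce the matrix with e₁, e₂, e₃ as columns; the null space gives the coefficients.
A generator of the null space is (1, 0, 2).

e₁ + 2e₃ = 0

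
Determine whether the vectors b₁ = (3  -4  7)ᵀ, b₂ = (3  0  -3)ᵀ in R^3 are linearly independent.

linearly independent

Row-reduce the matrix whose columns are b₁, b₂.
The reduction yields 2 nonzero rows, so the rank is 2.
Since rank = 2 (the number of vectors), the set is linearly independent.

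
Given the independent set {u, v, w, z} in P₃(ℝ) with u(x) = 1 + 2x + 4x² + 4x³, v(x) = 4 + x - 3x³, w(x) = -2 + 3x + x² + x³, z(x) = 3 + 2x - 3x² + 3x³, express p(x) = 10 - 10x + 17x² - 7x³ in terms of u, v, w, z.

p = 3u + 2v - 4w - 3z

Take coordinate vectors relative to {1, x, …, x³}.
Write p = α₁u + … + α₄z and equate components.
The system has the unique solution (α₁, …, α₄) = (3, 2, -4, -3).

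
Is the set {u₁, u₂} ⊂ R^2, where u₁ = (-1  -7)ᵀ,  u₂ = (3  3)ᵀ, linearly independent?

linearly independent

Place the vectors as rows of a 2×2 matrix and reduce to echelon form.
The reduction yields 2 nonzero rows, so the rank is 2.
Since rank = 2 (the number of vectors), the set is linearly independent.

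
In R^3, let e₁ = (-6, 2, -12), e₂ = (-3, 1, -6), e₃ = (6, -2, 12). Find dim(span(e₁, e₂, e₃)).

Form the matrix with e₁, e₂, e₃ as columns and reduce.
There is 1 pivot column, so rank = 1.

dim = 1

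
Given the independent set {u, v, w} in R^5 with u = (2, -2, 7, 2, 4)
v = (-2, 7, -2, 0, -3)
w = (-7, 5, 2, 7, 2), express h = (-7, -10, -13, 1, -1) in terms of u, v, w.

Since u, v, w are independent, the coefficients expressing h are uniquely determined by a linear system.
Back-substitution yields (α₁, α₂, α₃) = (-3, -3, 1).

h = -3u - 3v + w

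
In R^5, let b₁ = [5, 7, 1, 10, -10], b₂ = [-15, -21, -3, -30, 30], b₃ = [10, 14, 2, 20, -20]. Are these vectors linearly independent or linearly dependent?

One vector is a scalar multiple of another, so the set is dependent.

linearly dependent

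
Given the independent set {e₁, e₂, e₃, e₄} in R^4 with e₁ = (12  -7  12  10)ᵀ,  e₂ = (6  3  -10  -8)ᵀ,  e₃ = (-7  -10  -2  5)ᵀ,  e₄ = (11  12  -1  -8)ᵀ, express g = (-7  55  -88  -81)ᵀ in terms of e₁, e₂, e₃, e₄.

g = -4e₁ + 3e₂ + 3e₃ + 4e₄

Solve the system with e₁, e₂, e₃, e₄ as columns and g as the right-hand side.
Row-reducing the augmented matrix gives the unique coefficients (c₁, …, c₄) = (-4, 3, 3, 4).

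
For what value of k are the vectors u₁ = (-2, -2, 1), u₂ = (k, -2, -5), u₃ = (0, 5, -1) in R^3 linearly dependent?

k = 18

The set is linearly dependent precisely when det[u₁; u₂; u₃] = 0.
Cofactor expansion gives det = 3*k - 54.
Solving 3*k - 54 = 0 yields k = 18.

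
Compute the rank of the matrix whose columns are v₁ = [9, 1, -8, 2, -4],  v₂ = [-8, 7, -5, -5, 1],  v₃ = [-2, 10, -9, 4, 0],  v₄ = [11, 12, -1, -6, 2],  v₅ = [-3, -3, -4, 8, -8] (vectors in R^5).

Row-reduce the 5×5 matrix with these as rows.
There are 5 pivot columns, so rank = 5.

5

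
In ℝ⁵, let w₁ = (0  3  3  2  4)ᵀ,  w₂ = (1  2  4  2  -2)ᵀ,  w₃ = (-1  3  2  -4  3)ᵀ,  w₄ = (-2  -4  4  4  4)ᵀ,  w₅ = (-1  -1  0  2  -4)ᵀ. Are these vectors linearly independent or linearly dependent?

linearly independent

The matrix [w₁|w₂|w₃|w₄|w₅] has determinant 1856.
A nonzero determinant means the columns are linearly independent.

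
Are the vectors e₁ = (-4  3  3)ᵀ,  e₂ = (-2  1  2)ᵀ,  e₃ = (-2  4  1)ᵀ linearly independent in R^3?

Place the vectors as rows of a 3×3 matrix and reduce to echelon form.
The reduction yields 3 nonzero rows, so the rank is 3.
Since rank = 3 (the number of vectors), the set is linearly independent.

linearly independent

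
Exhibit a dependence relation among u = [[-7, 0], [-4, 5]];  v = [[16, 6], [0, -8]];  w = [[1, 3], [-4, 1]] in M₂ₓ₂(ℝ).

2u + v - 2w = 0

Write each element as a vector in ℝ⁴ using {E₁₁, E₁₂, E₂₁, E₂₂}.
Write the vectors as columns of a matrix and find a nonzero vector in its null space.
One solution (up to scaling) is (2, 1, -2).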